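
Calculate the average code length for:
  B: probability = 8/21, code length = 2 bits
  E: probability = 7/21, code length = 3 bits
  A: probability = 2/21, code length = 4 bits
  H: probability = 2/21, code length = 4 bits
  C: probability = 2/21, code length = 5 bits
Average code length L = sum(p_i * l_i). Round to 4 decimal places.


Weighted contributions p_i * l_i:
  B: (8/21) * 2 = 16/21
  E: (7/21) * 3 = 21/21
  A: (2/21) * 4 = 8/21
  H: (2/21) * 4 = 8/21
  C: (2/21) * 5 = 10/21
Sum = (16 + 21 + 8 + 8 + 10)/21 = 63/21

L = 63/21 = 3.0000 bits/symbol


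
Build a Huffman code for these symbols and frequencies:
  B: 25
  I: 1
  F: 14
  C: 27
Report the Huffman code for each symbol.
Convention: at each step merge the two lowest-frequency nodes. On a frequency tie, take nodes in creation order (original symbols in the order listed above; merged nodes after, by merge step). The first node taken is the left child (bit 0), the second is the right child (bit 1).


Huffman tree construction:
Step 1: Merge I(1) + F(14) = 15
Step 2: Merge (I+F)(15) + B(25) = 40
Step 3: Merge C(27) + ((I+F)+B)(40) = 67
Read each symbol's code off the tree from the root (left child = 0, right child = 1).

Codes:
  B: 11 (length 2)
  I: 100 (length 3)
  F: 101 (length 3)
  C: 0 (length 1)
Average code length: 122/67 = 1.8209 bits/symbol


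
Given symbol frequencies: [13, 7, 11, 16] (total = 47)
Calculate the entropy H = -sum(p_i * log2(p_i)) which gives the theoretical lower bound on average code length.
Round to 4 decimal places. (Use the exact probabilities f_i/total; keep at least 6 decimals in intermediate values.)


Per-symbol terms -p_i * log2(p_i) with p_i = f_i/47:
  p = 13/47 = 0.276596: log2(p) = -1.854149, -p*log2(p) = 0.512850
  p = 7/47 = 0.148936: log2(p) = -2.747234, -p*log2(p) = 0.409163
  p = 11/47 = 0.234043: log2(p) = -2.095157, -p*log2(p) = 0.490356
  p = 16/47 = 0.340426: log2(p) = -1.554589, -p*log2(p) = 0.529222
H = 0.512850 + 0.409163 + 0.490356 + 0.529222 = 1.941591

H = 1.9416 bits/symbol


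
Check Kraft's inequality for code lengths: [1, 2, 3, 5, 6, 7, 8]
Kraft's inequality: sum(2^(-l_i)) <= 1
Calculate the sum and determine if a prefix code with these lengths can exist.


Sum = 2^(-1) + 2^(-2) + 2^(-3) + 2^(-5) + 2^(-6) + 2^(-7) + 2^(-8)
    = 0.5 + 0.25 + 0.125 + 0.03125 + 0.015625 + 0.0078125 + 0.00390625
    = 239/256 = 0.93359375
Since 0.93359375 <= 1, Kraft's inequality IS satisfied.
A prefix code with these lengths CAN exist.

Kraft sum = 0.93359375. Satisfied.


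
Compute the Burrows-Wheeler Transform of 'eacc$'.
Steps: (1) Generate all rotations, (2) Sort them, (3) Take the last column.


Rotations (sorted):
  0: $eacc -> last char: c
  1: acc$e -> last char: e
  2: c$eac -> last char: c
  3: cc$ea -> last char: a
  4: eacc$ -> last char: $


BWT = ceca$


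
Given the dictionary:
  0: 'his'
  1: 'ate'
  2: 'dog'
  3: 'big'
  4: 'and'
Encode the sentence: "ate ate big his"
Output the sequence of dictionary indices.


Look up each word in the dictionary:
  'ate' -> 1
  'ate' -> 1
  'big' -> 3
  'his' -> 0

Encoded: [1, 1, 3, 0]


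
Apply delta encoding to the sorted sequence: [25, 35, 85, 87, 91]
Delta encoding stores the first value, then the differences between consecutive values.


First value: 25
Deltas:
  35 - 25 = 10
  85 - 35 = 50
  87 - 85 = 2
  91 - 87 = 4


Delta encoded: [25, 10, 50, 2, 4]


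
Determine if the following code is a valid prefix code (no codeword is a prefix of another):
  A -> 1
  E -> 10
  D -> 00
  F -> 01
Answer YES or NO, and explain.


Checking each pair (does one codeword prefix another?):
  A='1' vs E='10': prefix -- VIOLATION

NO -- this is NOT a valid prefix code. A (1) is a prefix of E (10).


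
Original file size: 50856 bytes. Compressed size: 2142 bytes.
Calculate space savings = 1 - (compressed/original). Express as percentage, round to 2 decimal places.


ratio = compressed/original = 2142/50856 = 0.042119
savings = 1 - ratio = 1 - 0.042119 = 0.957881
as a percentage: 0.957881 * 100 = 95.79%

Space savings = 1 - 2142/50856 = 95.79%


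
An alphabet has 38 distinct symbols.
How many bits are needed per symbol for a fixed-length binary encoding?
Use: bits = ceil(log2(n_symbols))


log2(38) = 5.2479
Bracket: 2^5 = 32 < 38 <= 2^6 = 64
So ceil(log2(38)) = 6

bits = ceil(log2(38)) = ceil(5.2479) = 6 bits


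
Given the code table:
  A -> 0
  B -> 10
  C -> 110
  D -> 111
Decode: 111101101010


Decoding:
111 -> D
10 -> B
110 -> C
10 -> B
10 -> B


Result: DBCBB


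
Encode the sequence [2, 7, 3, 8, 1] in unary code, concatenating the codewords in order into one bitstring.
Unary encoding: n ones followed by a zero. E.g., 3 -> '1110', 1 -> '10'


Encode each number as n ones followed by a terminating 0:
  2 -> 110 (3 bits)
  7 -> 11111110 (8 bits)
  3 -> 1110 (4 bits)
  8 -> 111111110 (9 bits)
  1 -> 10 (2 bits)
Total length = 3 + 8 + 4 + 9 + 2 = 26 bits.

Unary([2, 7, 3, 8, 1]) = 11011111110111011111111010 (26 bits)


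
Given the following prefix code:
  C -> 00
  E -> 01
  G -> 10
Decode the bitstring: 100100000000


Decoding step by step:
Bits 10 -> G
Bits 01 -> E
Bits 00 -> C
Bits 00 -> C
Bits 00 -> C
Bits 00 -> C


Decoded message: GECCCC


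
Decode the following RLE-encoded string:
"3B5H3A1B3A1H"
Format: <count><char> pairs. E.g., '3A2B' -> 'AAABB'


Expanding each <count><char> pair:
  3B -> 'BBB'
  5H -> 'HHHHH'
  3A -> 'AAA'
  1B -> 'B'
  3A -> 'AAA'
  1H -> 'H'

Decoded = BBBHHHHHAAABAAAH


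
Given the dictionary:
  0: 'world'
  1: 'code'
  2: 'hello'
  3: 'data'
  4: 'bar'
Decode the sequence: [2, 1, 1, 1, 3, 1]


Look up each index in the dictionary:
  2 -> 'hello'
  1 -> 'code'
  1 -> 'code'
  1 -> 'code'
  3 -> 'data'
  1 -> 'code'

Decoded: "hello code code code data code"


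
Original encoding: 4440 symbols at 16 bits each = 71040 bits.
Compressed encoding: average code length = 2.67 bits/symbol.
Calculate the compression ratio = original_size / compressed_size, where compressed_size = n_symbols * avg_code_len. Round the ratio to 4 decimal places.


original_size = n_symbols * orig_bits = 4440 * 16 = 71040 bits
compressed_size = n_symbols * avg_code_len = 4440 * 2.67 = 11854.8 bits
ratio = original_size / compressed_size = 71040 / 11854.8 = 5.9925

Compression ratio = 5.9925


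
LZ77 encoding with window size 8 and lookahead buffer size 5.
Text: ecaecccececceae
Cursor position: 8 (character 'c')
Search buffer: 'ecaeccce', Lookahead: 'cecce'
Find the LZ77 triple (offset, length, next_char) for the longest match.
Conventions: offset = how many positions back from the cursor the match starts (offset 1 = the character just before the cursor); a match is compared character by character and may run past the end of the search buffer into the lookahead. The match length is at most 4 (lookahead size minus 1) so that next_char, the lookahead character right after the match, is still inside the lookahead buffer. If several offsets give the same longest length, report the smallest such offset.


Try each offset into the search buffer:
  offset=1 (pos 7, char 'e'): match length 0
  offset=2 (pos 6, char 'c'): match length 3
  offset=3 (pos 5, char 'c'): match length 1
  offset=4 (pos 4, char 'c'): match length 1
  offset=5 (pos 3, char 'e'): match length 0
  offset=6 (pos 2, char 'a'): match length 0
  offset=7 (pos 1, char 'c'): match length 1
  offset=8 (pos 0, char 'e'): match length 0
Longest match has length 3 at offset 2.
next_char = character at position 8 + 3 = 11 -> 'c'

Best match: offset=2, length=3 (matching 'cec' starting at position 6)
LZ77 triple: (2, 3, 'c')


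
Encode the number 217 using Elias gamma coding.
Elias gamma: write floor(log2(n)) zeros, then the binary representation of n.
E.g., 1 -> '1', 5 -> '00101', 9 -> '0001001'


num_bits = floor(log2(217)) + 1 = 8
leading_zeros = num_bits - 1 = 7
binary(217) = 11011001

Elias gamma(217) = '0000000' + '11011001' = 000000011011001 (15 bits)


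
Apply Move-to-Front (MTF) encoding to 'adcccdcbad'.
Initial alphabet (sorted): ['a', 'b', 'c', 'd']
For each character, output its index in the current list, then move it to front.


MTF encoding:
'a': index 0 in ['a', 'b', 'c', 'd'] -> ['a', 'b', 'c', 'd']
'd': index 3 in ['a', 'b', 'c', 'd'] -> ['d', 'a', 'b', 'c']
'c': index 3 in ['d', 'a', 'b', 'c'] -> ['c', 'd', 'a', 'b']
'c': index 0 in ['c', 'd', 'a', 'b'] -> ['c', 'd', 'a', 'b']
'c': index 0 in ['c', 'd', 'a', 'b'] -> ['c', 'd', 'a', 'b']
'd': index 1 in ['c', 'd', 'a', 'b'] -> ['d', 'c', 'a', 'b']
'c': index 1 in ['d', 'c', 'a', 'b'] -> ['c', 'd', 'a', 'b']
'b': index 3 in ['c', 'd', 'a', 'b'] -> ['b', 'c', 'd', 'a']
'a': index 3 in ['b', 'c', 'd', 'a'] -> ['a', 'b', 'c', 'd']
'd': index 3 in ['a', 'b', 'c', 'd'] -> ['d', 'a', 'b', 'c']


Output: [0, 3, 3, 0, 0, 1, 1, 3, 3, 3]


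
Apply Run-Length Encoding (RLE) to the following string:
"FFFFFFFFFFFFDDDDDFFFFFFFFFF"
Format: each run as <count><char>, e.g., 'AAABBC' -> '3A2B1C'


Scanning runs left to right:
  i=0: run of 'F' x 12 -> '12F'
  i=12: run of 'D' x 5 -> '5D'
  i=17: run of 'F' x 10 -> '10F'

RLE = 12F5D10F


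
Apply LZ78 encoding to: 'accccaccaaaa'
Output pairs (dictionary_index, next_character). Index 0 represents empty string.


LZ78 encoding steps:
Dictionary: {0: ''}
Step 1: w='' (idx 0), next='a' -> output (0, 'a'), add 'a' as idx 1
Step 2: w='' (idx 0), next='c' -> output (0, 'c'), add 'c' as idx 2
Step 3: w='c' (idx 2), next='c' -> output (2, 'c'), add 'cc' as idx 3
Step 4: w='c' (idx 2), next='a' -> output (2, 'a'), add 'ca' as idx 4
Step 5: w='cc' (idx 3), next='a' -> output (3, 'a'), add 'cca' as idx 5
Step 6: w='a' (idx 1), next='a' -> output (1, 'a'), add 'aa' as idx 6
Step 7: w='a' (idx 1), end of input -> output (1, '')


Encoded: [(0, 'a'), (0, 'c'), (2, 'c'), (2, 'a'), (3, 'a'), (1, 'a'), (1, '')]


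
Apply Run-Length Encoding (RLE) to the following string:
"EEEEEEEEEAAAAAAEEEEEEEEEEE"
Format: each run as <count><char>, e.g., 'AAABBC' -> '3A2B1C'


Scanning runs left to right:
  i=0: run of 'E' x 9 -> '9E'
  i=9: run of 'A' x 6 -> '6A'
  i=15: run of 'E' x 11 -> '11E'

RLE = 9E6A11E


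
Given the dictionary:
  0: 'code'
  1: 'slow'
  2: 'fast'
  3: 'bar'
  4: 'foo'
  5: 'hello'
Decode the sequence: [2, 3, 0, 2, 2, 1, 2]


Look up each index in the dictionary:
  2 -> 'fast'
  3 -> 'bar'
  0 -> 'code'
  2 -> 'fast'
  2 -> 'fast'
  1 -> 'slow'
  2 -> 'fast'

Decoded: "fast bar code fast fast slow fast"


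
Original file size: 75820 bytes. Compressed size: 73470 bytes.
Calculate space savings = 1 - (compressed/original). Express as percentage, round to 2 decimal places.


ratio = compressed/original = 73470/75820 = 0.969006
savings = 1 - ratio = 1 - 0.969006 = 0.030994
as a percentage: 0.030994 * 100 = 3.1%

Space savings = 1 - 73470/75820 = 3.1%


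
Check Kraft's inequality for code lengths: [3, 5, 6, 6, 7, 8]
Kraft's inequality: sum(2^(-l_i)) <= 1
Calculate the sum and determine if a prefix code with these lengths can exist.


Sum = 2^(-3) + 2^(-5) + 2^(-6) + 2^(-6) + 2^(-7) + 2^(-8)
    = 0.125 + 0.03125 + 0.015625 + 0.015625 + 0.0078125 + 0.00390625
    = 51/256 = 0.19921875
Since 0.19921875 <= 1, Kraft's inequality IS satisfied.
A prefix code with these lengths CAN exist.

Kraft sum = 0.19921875. Satisfied.


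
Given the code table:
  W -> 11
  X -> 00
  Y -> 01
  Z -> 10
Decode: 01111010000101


Decoding:
01 -> Y
11 -> W
10 -> Z
10 -> Z
00 -> X
01 -> Y
01 -> Y


Result: YWZZXYY


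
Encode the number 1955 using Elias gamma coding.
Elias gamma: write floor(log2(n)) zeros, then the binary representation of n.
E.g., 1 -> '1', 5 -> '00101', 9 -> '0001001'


num_bits = floor(log2(1955)) + 1 = 11
leading_zeros = num_bits - 1 = 10
binary(1955) = 11110100011

Elias gamma(1955) = '0000000000' + '11110100011' = 000000000011110100011 (21 bits)


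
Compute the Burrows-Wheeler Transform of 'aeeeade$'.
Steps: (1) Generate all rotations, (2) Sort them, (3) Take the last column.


Rotations (sorted):
  0: $aeeeade -> last char: e
  1: ade$aeee -> last char: e
  2: aeeeade$ -> last char: $
  3: de$aeeea -> last char: a
  4: e$aeeead -> last char: d
  5: eade$aee -> last char: e
  6: eeade$ae -> last char: e
  7: eeeade$a -> last char: a


BWT = ee$adeea


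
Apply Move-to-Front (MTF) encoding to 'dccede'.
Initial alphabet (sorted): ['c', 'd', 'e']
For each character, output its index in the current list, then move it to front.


MTF encoding:
'd': index 1 in ['c', 'd', 'e'] -> ['d', 'c', 'e']
'c': index 1 in ['d', 'c', 'e'] -> ['c', 'd', 'e']
'c': index 0 in ['c', 'd', 'e'] -> ['c', 'd', 'e']
'e': index 2 in ['c', 'd', 'e'] -> ['e', 'c', 'd']
'd': index 2 in ['e', 'c', 'd'] -> ['d', 'e', 'c']
'e': index 1 in ['d', 'e', 'c'] -> ['e', 'd', 'c']


Output: [1, 1, 0, 2, 2, 1]


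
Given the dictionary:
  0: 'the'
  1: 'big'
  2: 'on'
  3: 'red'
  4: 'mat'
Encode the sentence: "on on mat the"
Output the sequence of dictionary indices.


Look up each word in the dictionary:
  'on' -> 2
  'on' -> 2
  'mat' -> 4
  'the' -> 0

Encoded: [2, 2, 4, 0]


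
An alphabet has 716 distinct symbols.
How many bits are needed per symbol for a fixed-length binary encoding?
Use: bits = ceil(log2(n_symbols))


log2(716) = 9.4838
Bracket: 2^9 = 512 < 716 <= 2^10 = 1024
So ceil(log2(716)) = 10

bits = ceil(log2(716)) = ceil(9.4838) = 10 bits


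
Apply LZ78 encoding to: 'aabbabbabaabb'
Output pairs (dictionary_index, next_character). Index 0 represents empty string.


LZ78 encoding steps:
Dictionary: {0: ''}
Step 1: w='' (idx 0), next='a' -> output (0, 'a'), add 'a' as idx 1
Step 2: w='a' (idx 1), next='b' -> output (1, 'b'), add 'ab' as idx 2
Step 3: w='' (idx 0), next='b' -> output (0, 'b'), add 'b' as idx 3
Step 4: w='ab' (idx 2), next='b' -> output (2, 'b'), add 'abb' as idx 4
Step 5: w='ab' (idx 2), next='a' -> output (2, 'a'), add 'aba' as idx 5
Step 6: w='abb' (idx 4), end of input -> output (4, '')


Encoded: [(0, 'a'), (1, 'b'), (0, 'b'), (2, 'b'), (2, 'a'), (4, '')]


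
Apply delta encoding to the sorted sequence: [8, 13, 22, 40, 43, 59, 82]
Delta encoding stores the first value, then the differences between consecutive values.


First value: 8
Deltas:
  13 - 8 = 5
  22 - 13 = 9
  40 - 22 = 18
  43 - 40 = 3
  59 - 43 = 16
  82 - 59 = 23


Delta encoded: [8, 5, 9, 18, 3, 16, 23]


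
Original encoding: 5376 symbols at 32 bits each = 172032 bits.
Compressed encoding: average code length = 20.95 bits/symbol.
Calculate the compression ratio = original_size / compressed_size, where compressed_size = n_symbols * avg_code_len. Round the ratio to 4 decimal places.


original_size = n_symbols * orig_bits = 5376 * 32 = 172032 bits
compressed_size = n_symbols * avg_code_len = 5376 * 20.95 = 112627.2 bits
ratio = original_size / compressed_size = 172032 / 112627.2 = 1.5274

Compression ratio = 1.5274


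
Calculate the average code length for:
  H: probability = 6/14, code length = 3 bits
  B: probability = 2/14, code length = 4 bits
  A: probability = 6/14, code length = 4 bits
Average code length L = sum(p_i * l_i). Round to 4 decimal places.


Weighted contributions p_i * l_i:
  H: (6/14) * 3 = 18/14
  B: (2/14) * 4 = 8/14
  A: (6/14) * 4 = 24/14
Sum = (18 + 8 + 24)/14 = 50/14

L = 50/14 = 3.5714 bits/symbol


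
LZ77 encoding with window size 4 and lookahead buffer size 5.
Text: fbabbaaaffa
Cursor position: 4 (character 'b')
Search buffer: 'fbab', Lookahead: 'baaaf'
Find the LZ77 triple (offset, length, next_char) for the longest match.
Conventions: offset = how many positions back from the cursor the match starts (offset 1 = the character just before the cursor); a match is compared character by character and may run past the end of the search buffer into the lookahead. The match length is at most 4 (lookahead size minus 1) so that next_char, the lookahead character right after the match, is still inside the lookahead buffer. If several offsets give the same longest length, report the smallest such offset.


Try each offset into the search buffer:
  offset=1 (pos 3, char 'b'): match length 1
  offset=2 (pos 2, char 'a'): match length 0
  offset=3 (pos 1, char 'b'): match length 2
  offset=4 (pos 0, char 'f'): match length 0
Longest match has length 2 at offset 3.
next_char = character at position 4 + 2 = 6 -> 'a'

Best match: offset=3, length=2 (matching 'ba' starting at position 1)
LZ77 triple: (3, 2, 'a')


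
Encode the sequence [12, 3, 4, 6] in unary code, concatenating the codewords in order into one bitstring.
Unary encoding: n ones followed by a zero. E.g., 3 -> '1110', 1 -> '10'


Encode each number as n ones followed by a terminating 0:
  12 -> 1111111111110 (13 bits)
  3 -> 1110 (4 bits)
  4 -> 11110 (5 bits)
  6 -> 1111110 (7 bits)
Total length = 13 + 4 + 5 + 7 = 29 bits.

Unary([12, 3, 4, 6]) = 11111111111101110111101111110 (29 bits)


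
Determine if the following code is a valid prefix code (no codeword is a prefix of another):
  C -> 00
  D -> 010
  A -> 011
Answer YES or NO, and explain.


Checking each pair (does one codeword prefix another?):
  C='00' vs D='010': no prefix
  C='00' vs A='011': no prefix
  D='010' vs C='00': no prefix
  D='010' vs A='011': no prefix
  A='011' vs C='00': no prefix
  A='011' vs D='010': no prefix
No violation found over all pairs.

YES -- this is a valid prefix code. No codeword is a prefix of any other codeword.


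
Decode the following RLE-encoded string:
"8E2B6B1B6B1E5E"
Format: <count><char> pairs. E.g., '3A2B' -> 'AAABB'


Expanding each <count><char> pair:
  8E -> 'EEEEEEEE'
  2B -> 'BB'
  6B -> 'BBBBBB'
  1B -> 'B'
  6B -> 'BBBBBB'
  1E -> 'E'
  5E -> 'EEEEE'

Decoded = EEEEEEEEBBBBBBBBBBBBBBBEEEEEE


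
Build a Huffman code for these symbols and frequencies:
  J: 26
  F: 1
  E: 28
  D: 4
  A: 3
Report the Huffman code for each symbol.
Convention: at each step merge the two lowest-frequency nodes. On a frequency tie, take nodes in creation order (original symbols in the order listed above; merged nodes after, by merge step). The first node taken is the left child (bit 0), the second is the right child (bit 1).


Huffman tree construction:
Step 1: Merge F(1) + A(3) = 4
Step 2: Merge D(4) + (F+A)(4) = 8
Step 3: Merge (D+(F+A))(8) + J(26) = 34
Step 4: Merge E(28) + ((D+(F+A))+J)(34) = 62
Read each symbol's code off the tree from the root (left child = 0, right child = 1).

Codes:
  J: 11 (length 2)
  F: 1010 (length 4)
  E: 0 (length 1)
  D: 100 (length 3)
  A: 1011 (length 4)
Average code length: 108/62 = 1.7419 bits/symbol


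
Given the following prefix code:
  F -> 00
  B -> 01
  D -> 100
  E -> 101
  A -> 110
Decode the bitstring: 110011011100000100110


Decoding step by step:
Bits 110 -> A
Bits 01 -> B
Bits 101 -> E
Bits 110 -> A
Bits 00 -> F
Bits 00 -> F
Bits 100 -> D
Bits 110 -> A


Decoded message: ABEAFFDA


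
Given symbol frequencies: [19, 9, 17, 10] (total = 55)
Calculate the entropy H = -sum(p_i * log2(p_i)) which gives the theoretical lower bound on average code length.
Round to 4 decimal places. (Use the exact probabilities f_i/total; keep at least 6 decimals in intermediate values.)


Per-symbol terms -p_i * log2(p_i) with p_i = f_i/55:
  p = 19/55 = 0.345455: log2(p) = -1.533432, -p*log2(p) = 0.529731
  p = 9/55 = 0.163636: log2(p) = -2.611435, -p*log2(p) = 0.427326
  p = 17/55 = 0.309091: log2(p) = -1.693897, -p*log2(p) = 0.523568
  p = 10/55 = 0.181818: log2(p) = -2.459432, -p*log2(p) = 0.447169
H = 0.529731 + 0.427326 + 0.523568 + 0.447169 = 1.927794

H = 1.9278 bits/symbol


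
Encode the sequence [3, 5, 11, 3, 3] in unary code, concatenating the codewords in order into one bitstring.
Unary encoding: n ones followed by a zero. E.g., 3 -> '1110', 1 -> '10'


Encode each number as n ones followed by a terminating 0:
  3 -> 1110 (4 bits)
  5 -> 111110 (6 bits)
  11 -> 111111111110 (12 bits)
  3 -> 1110 (4 bits)
  3 -> 1110 (4 bits)
Total length = 4 + 6 + 12 + 4 + 4 = 30 bits.

Unary([3, 5, 11, 3, 3]) = 111011111011111111111011101110 (30 bits)


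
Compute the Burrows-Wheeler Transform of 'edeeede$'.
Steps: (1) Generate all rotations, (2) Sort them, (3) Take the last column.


Rotations (sorted):
  0: $edeeede -> last char: e
  1: de$edeee -> last char: e
  2: deeede$e -> last char: e
  3: e$edeeed -> last char: d
  4: ede$edee -> last char: e
  5: edeeede$ -> last char: $
  6: eede$ede -> last char: e
  7: eeede$ed -> last char: d


BWT = eeede$ed


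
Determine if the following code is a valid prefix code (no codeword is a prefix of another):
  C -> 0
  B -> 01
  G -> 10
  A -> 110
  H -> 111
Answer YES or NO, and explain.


Checking each pair (does one codeword prefix another?):
  C='0' vs B='01': prefix -- VIOLATION

NO -- this is NOT a valid prefix code. C (0) is a prefix of B (01).


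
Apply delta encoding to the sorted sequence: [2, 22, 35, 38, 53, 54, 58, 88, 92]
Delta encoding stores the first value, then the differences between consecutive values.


First value: 2
Deltas:
  22 - 2 = 20
  35 - 22 = 13
  38 - 35 = 3
  53 - 38 = 15
  54 - 53 = 1
  58 - 54 = 4
  88 - 58 = 30
  92 - 88 = 4


Delta encoded: [2, 20, 13, 3, 15, 1, 4, 30, 4]


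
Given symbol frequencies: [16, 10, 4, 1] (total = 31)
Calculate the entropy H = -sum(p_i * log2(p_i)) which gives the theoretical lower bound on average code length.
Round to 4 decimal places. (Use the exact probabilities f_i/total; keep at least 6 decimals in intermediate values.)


Per-symbol terms -p_i * log2(p_i) with p_i = f_i/31:
  p = 16/31 = 0.516129: log2(p) = -0.954196, -p*log2(p) = 0.492488
  p = 10/31 = 0.322581: log2(p) = -1.632268, -p*log2(p) = 0.526538
  p = 4/31 = 0.129032: log2(p) = -2.954196, -p*log2(p) = 0.381187
  p = 1/31 = 0.032258: log2(p) = -4.954196, -p*log2(p) = 0.159813
H = 0.492488 + 0.526538 + 0.381187 + 0.159813 = 1.560026

H = 1.56 bits/symbol


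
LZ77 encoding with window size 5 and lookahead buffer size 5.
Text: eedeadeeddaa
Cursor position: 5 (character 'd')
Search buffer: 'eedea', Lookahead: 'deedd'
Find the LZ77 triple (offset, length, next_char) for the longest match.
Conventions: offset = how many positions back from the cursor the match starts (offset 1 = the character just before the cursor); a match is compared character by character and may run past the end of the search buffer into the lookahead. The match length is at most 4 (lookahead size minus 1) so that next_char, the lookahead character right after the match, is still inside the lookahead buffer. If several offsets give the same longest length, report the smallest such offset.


Try each offset into the search buffer:
  offset=1 (pos 4, char 'a'): match length 0
  offset=2 (pos 3, char 'e'): match length 0
  offset=3 (pos 2, char 'd'): match length 2
  offset=4 (pos 1, char 'e'): match length 0
  offset=5 (pos 0, char 'e'): match length 0
Longest match has length 2 at offset 3.
next_char = character at position 5 + 2 = 7 -> 'e'

Best match: offset=3, length=2 (matching 'de' starting at position 2)
LZ77 triple: (3, 2, 'e')


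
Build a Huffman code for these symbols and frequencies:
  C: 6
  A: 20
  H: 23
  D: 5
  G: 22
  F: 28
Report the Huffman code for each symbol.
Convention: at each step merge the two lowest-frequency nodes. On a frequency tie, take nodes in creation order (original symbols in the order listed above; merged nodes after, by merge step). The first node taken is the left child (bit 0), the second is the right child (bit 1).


Huffman tree construction:
Step 1: Merge D(5) + C(6) = 11
Step 2: Merge (D+C)(11) + A(20) = 31
Step 3: Merge G(22) + H(23) = 45
Step 4: Merge F(28) + ((D+C)+A)(31) = 59
Step 5: Merge (G+H)(45) + (F+((D+C)+A))(59) = 104
Read each symbol's code off the tree from the root (left child = 0, right child = 1).

Codes:
  C: 1101 (length 4)
  A: 111 (length 3)
  H: 01 (length 2)
  D: 1100 (length 4)
  G: 00 (length 2)
  F: 10 (length 2)
Average code length: 250/104 = 2.4038 bits/symbol


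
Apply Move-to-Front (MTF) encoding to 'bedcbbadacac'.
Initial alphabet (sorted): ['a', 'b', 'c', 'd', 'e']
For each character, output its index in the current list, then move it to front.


MTF encoding:
'b': index 1 in ['a', 'b', 'c', 'd', 'e'] -> ['b', 'a', 'c', 'd', 'e']
'e': index 4 in ['b', 'a', 'c', 'd', 'e'] -> ['e', 'b', 'a', 'c', 'd']
'd': index 4 in ['e', 'b', 'a', 'c', 'd'] -> ['d', 'e', 'b', 'a', 'c']
'c': index 4 in ['d', 'e', 'b', 'a', 'c'] -> ['c', 'd', 'e', 'b', 'a']
'b': index 3 in ['c', 'd', 'e', 'b', 'a'] -> ['b', 'c', 'd', 'e', 'a']
'b': index 0 in ['b', 'c', 'd', 'e', 'a'] -> ['b', 'c', 'd', 'e', 'a']
'a': index 4 in ['b', 'c', 'd', 'e', 'a'] -> ['a', 'b', 'c', 'd', 'e']
'd': index 3 in ['a', 'b', 'c', 'd', 'e'] -> ['d', 'a', 'b', 'c', 'e']
'a': index 1 in ['d', 'a', 'b', 'c', 'e'] -> ['a', 'd', 'b', 'c', 'e']
'c': index 3 in ['a', 'd', 'b', 'c', 'e'] -> ['c', 'a', 'd', 'b', 'e']
'a': index 1 in ['c', 'a', 'd', 'b', 'e'] -> ['a', 'c', 'd', 'b', 'e']
'c': index 1 in ['a', 'c', 'd', 'b', 'e'] -> ['c', 'a', 'd', 'b', 'e']


Output: [1, 4, 4, 4, 3, 0, 4, 3, 1, 3, 1, 1]


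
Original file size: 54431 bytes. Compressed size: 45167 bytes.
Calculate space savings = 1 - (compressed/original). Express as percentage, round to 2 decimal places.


ratio = compressed/original = 45167/54431 = 0.829803
savings = 1 - ratio = 1 - 0.829803 = 0.170197
as a percentage: 0.170197 * 100 = 17.02%

Space savings = 1 - 45167/54431 = 17.02%


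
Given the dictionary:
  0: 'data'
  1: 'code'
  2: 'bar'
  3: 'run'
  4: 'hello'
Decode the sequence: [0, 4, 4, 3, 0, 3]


Look up each index in the dictionary:
  0 -> 'data'
  4 -> 'hello'
  4 -> 'hello'
  3 -> 'run'
  0 -> 'data'
  3 -> 'run'

Decoded: "data hello hello run data run"


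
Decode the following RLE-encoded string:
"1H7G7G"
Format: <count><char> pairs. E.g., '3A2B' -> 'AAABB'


Expanding each <count><char> pair:
  1H -> 'H'
  7G -> 'GGGGGGG'
  7G -> 'GGGGGGG'

Decoded = HGGGGGGGGGGGGGG


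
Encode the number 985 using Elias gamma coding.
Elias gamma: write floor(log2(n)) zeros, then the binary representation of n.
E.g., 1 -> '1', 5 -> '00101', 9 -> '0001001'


num_bits = floor(log2(985)) + 1 = 10
leading_zeros = num_bits - 1 = 9
binary(985) = 1111011001

Elias gamma(985) = '000000000' + '1111011001' = 0000000001111011001 (19 bits)


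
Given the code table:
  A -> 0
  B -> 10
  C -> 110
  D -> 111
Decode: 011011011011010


Decoding:
0 -> A
110 -> C
110 -> C
110 -> C
110 -> C
10 -> B


Result: ACCCCB


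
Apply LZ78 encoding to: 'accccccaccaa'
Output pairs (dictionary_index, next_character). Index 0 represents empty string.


LZ78 encoding steps:
Dictionary: {0: ''}
Step 1: w='' (idx 0), next='a' -> output (0, 'a'), add 'a' as idx 1
Step 2: w='' (idx 0), next='c' -> output (0, 'c'), add 'c' as idx 2
Step 3: w='c' (idx 2), next='c' -> output (2, 'c'), add 'cc' as idx 3
Step 4: w='cc' (idx 3), next='c' -> output (3, 'c'), add 'ccc' as idx 4
Step 5: w='a' (idx 1), next='c' -> output (1, 'c'), add 'ac' as idx 5
Step 6: w='c' (idx 2), next='a' -> output (2, 'a'), add 'ca' as idx 6
Step 7: w='a' (idx 1), end of input -> output (1, '')


Encoded: [(0, 'a'), (0, 'c'), (2, 'c'), (3, 'c'), (1, 'c'), (2, 'a'), (1, '')]


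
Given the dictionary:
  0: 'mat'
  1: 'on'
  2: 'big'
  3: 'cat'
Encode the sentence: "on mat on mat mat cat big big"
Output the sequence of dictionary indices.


Look up each word in the dictionary:
  'on' -> 1
  'mat' -> 0
  'on' -> 1
  'mat' -> 0
  'mat' -> 0
  'cat' -> 3
  'big' -> 2
  'big' -> 2

Encoded: [1, 0, 1, 0, 0, 3, 2, 2]


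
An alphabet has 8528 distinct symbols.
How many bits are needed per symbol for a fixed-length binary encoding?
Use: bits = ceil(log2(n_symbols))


log2(8528) = 13.058
Bracket: 2^13 = 8192 < 8528 <= 2^14 = 16384
So ceil(log2(8528)) = 14

bits = ceil(log2(8528)) = ceil(13.058) = 14 bits


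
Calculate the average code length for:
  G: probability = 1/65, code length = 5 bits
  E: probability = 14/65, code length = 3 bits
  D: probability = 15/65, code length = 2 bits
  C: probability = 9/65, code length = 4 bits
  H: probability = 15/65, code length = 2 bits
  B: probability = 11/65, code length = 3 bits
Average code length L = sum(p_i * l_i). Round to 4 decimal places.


Weighted contributions p_i * l_i:
  G: (1/65) * 5 = 5/65
  E: (14/65) * 3 = 42/65
  D: (15/65) * 2 = 30/65
  C: (9/65) * 4 = 36/65
  H: (15/65) * 2 = 30/65
  B: (11/65) * 3 = 33/65
Sum = (5 + 42 + 30 + 36 + 30 + 33)/65 = 176/65

L = 176/65 = 2.7077 bits/symbol


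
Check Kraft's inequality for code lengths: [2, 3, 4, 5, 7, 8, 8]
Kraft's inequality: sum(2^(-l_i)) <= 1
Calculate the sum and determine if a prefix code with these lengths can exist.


Sum = 2^(-2) + 2^(-3) + 2^(-4) + 2^(-5) + 2^(-7) + 2^(-8) + 2^(-8)
    = 0.25 + 0.125 + 0.0625 + 0.03125 + 0.0078125 + 0.00390625 + 0.00390625
    = 124/256 = 0.484375
Since 0.484375 <= 1, Kraft's inequality IS satisfied.
A prefix code with these lengths CAN exist.

Kraft sum = 0.484375. Satisfied.


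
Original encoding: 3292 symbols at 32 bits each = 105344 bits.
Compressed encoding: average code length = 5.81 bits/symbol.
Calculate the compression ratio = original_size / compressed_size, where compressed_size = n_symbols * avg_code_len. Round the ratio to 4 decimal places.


original_size = n_symbols * orig_bits = 3292 * 32 = 105344 bits
compressed_size = n_symbols * avg_code_len = 3292 * 5.81 = 19126.52 bits
ratio = original_size / compressed_size = 105344 / 19126.52 = 5.5077

Compression ratio = 5.5077


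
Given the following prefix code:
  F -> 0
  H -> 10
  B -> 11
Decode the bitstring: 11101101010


Decoding step by step:
Bits 11 -> B
Bits 10 -> H
Bits 11 -> B
Bits 0 -> F
Bits 10 -> H
Bits 10 -> H


Decoded message: BHBFHH


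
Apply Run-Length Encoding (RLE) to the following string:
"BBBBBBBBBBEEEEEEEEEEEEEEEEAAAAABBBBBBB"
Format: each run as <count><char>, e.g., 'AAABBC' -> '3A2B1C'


Scanning runs left to right:
  i=0: run of 'B' x 10 -> '10B'
  i=10: run of 'E' x 16 -> '16E'
  i=26: run of 'A' x 5 -> '5A'
  i=31: run of 'B' x 7 -> '7B'

RLE = 10B16E5A7B


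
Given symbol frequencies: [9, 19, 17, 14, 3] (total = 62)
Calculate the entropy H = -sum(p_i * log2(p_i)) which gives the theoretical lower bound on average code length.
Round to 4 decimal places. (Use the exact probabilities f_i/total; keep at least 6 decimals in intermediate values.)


Per-symbol terms -p_i * log2(p_i) with p_i = f_i/62:
  p = 9/62 = 0.145161: log2(p) = -2.784271, -p*log2(p) = 0.404168
  p = 19/62 = 0.306452: log2(p) = -1.706269, -p*log2(p) = 0.522889
  p = 17/62 = 0.274194: log2(p) = -1.866733, -p*log2(p) = 0.511846
  p = 14/62 = 0.225806: log2(p) = -2.146841, -p*log2(p) = 0.484771
  p = 3/62 = 0.048387: log2(p) = -4.369234, -p*log2(p) = 0.211415
H = 0.404168 + 0.522889 + 0.511846 + 0.484771 + 0.211415 = 2.135089

H = 2.1351 bits/symbol


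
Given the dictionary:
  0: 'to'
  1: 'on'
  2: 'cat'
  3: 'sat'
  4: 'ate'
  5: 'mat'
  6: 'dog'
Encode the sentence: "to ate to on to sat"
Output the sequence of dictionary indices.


Look up each word in the dictionary:
  'to' -> 0
  'ate' -> 4
  'to' -> 0
  'on' -> 1
  'to' -> 0
  'sat' -> 3

Encoded: [0, 4, 0, 1, 0, 3]


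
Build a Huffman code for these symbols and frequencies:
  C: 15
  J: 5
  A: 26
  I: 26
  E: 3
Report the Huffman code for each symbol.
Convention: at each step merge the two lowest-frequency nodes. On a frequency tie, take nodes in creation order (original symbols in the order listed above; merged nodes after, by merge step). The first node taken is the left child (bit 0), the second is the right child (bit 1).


Huffman tree construction:
Step 1: Merge E(3) + J(5) = 8
Step 2: Merge (E+J)(8) + C(15) = 23
Step 3: Merge ((E+J)+C)(23) + A(26) = 49
Step 4: Merge I(26) + (((E+J)+C)+A)(49) = 75
Read each symbol's code off the tree from the root (left child = 0, right child = 1).

Codes:
  C: 101 (length 3)
  J: 1001 (length 4)
  A: 11 (length 2)
  I: 0 (length 1)
  E: 1000 (length 4)
Average code length: 155/75 = 2.0667 bits/symbol


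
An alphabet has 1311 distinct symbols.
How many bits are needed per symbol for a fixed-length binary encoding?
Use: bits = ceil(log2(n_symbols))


log2(1311) = 10.3565
Bracket: 2^10 = 1024 < 1311 <= 2^11 = 2048
So ceil(log2(1311)) = 11

bits = ceil(log2(1311)) = ceil(10.3565) = 11 bits


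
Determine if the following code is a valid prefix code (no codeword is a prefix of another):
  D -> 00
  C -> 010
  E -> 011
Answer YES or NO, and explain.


Checking each pair (does one codeword prefix another?):
  D='00' vs C='010': no prefix
  D='00' vs E='011': no prefix
  C='010' vs D='00': no prefix
  C='010' vs E='011': no prefix
  E='011' vs D='00': no prefix
  E='011' vs C='010': no prefix
No violation found over all pairs.

YES -- this is a valid prefix code. No codeword is a prefix of any other codeword.


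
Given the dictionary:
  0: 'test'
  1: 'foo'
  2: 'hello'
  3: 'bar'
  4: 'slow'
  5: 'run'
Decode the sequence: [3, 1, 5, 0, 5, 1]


Look up each index in the dictionary:
  3 -> 'bar'
  1 -> 'foo'
  5 -> 'run'
  0 -> 'test'
  5 -> 'run'
  1 -> 'foo'

Decoded: "bar foo run test run foo"


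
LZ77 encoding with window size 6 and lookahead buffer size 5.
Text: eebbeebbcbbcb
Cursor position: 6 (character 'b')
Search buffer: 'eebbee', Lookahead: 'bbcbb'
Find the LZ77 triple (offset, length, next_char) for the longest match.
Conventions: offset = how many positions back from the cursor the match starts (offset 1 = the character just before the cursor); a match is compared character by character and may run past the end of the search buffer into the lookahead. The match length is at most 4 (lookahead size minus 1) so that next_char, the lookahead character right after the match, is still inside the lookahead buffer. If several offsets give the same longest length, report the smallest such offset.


Try each offset into the search buffer:
  offset=1 (pos 5, char 'e'): match length 0
  offset=2 (pos 4, char 'e'): match length 0
  offset=3 (pos 3, char 'b'): match length 1
  offset=4 (pos 2, char 'b'): match length 2
  offset=5 (pos 1, char 'e'): match length 0
  offset=6 (pos 0, char 'e'): match length 0
Longest match has length 2 at offset 4.
next_char = character at position 6 + 2 = 8 -> 'c'

Best match: offset=4, length=2 (matching 'bb' starting at position 2)
LZ77 triple: (4, 2, 'c')


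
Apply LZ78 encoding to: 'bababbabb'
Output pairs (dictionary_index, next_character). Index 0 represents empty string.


LZ78 encoding steps:
Dictionary: {0: ''}
Step 1: w='' (idx 0), next='b' -> output (0, 'b'), add 'b' as idx 1
Step 2: w='' (idx 0), next='a' -> output (0, 'a'), add 'a' as idx 2
Step 3: w='b' (idx 1), next='a' -> output (1, 'a'), add 'ba' as idx 3
Step 4: w='b' (idx 1), next='b' -> output (1, 'b'), add 'bb' as idx 4
Step 5: w='a' (idx 2), next='b' -> output (2, 'b'), add 'ab' as idx 5
Step 6: w='b' (idx 1), end of input -> output (1, '')


Encoded: [(0, 'b'), (0, 'a'), (1, 'a'), (1, 'b'), (2, 'b'), (1, '')]


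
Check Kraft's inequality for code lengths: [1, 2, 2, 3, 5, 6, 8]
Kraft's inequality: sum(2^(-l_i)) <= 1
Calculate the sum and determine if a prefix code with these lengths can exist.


Sum = 2^(-1) + 2^(-2) + 2^(-2) + 2^(-3) + 2^(-5) + 2^(-6) + 2^(-8)
    = 0.5 + 0.25 + 0.25 + 0.125 + 0.03125 + 0.015625 + 0.00390625
    = 301/256 = 1.17578125
Since 1.17578125 > 1, Kraft's inequality is NOT satisfied.
A prefix code with these lengths CANNOT exist.

Kraft sum = 1.17578125. Not satisfied.


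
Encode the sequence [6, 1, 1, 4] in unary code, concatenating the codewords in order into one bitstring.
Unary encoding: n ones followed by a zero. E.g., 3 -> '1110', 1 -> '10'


Encode each number as n ones followed by a terminating 0:
  6 -> 1111110 (7 bits)
  1 -> 10 (2 bits)
  1 -> 10 (2 bits)
  4 -> 11110 (5 bits)
Total length = 7 + 2 + 2 + 5 = 16 bits.

Unary([6, 1, 1, 4]) = 1111110101011110 (16 bits)


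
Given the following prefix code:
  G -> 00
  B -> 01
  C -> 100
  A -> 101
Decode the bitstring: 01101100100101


Decoding step by step:
Bits 01 -> B
Bits 101 -> A
Bits 100 -> C
Bits 100 -> C
Bits 101 -> A


Decoded message: BACCA


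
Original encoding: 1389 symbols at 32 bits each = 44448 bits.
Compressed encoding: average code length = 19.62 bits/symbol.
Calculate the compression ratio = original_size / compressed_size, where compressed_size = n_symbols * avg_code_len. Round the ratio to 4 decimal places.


original_size = n_symbols * orig_bits = 1389 * 32 = 44448 bits
compressed_size = n_symbols * avg_code_len = 1389 * 19.62 = 27252.18 bits
ratio = original_size / compressed_size = 44448 / 27252.18 = 1.631

Compression ratio = 1.631


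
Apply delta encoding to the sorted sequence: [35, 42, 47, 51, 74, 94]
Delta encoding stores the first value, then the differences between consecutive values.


First value: 35
Deltas:
  42 - 35 = 7
  47 - 42 = 5
  51 - 47 = 4
  74 - 51 = 23
  94 - 74 = 20


Delta encoded: [35, 7, 5, 4, 23, 20]


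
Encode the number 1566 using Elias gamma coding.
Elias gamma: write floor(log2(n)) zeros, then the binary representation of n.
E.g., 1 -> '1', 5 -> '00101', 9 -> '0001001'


num_bits = floor(log2(1566)) + 1 = 11
leading_zeros = num_bits - 1 = 10
binary(1566) = 11000011110

Elias gamma(1566) = '0000000000' + '11000011110' = 000000000011000011110 (21 bits)


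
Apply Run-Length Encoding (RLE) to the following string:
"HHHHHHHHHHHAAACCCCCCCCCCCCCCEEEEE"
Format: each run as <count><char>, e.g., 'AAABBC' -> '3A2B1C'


Scanning runs left to right:
  i=0: run of 'H' x 11 -> '11H'
  i=11: run of 'A' x 3 -> '3A'
  i=14: run of 'C' x 14 -> '14C'
  i=28: run of 'E' x 5 -> '5E'

RLE = 11H3A14C5E


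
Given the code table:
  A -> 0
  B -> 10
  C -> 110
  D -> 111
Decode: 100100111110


Decoding:
10 -> B
0 -> A
10 -> B
0 -> A
111 -> D
110 -> C


Result: BABADC


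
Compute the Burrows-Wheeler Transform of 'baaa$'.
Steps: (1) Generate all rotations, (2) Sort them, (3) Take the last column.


Rotations (sorted):
  0: $baaa -> last char: a
  1: a$baa -> last char: a
  2: aa$ba -> last char: a
  3: aaa$b -> last char: b
  4: baaa$ -> last char: $


BWT = aaab$


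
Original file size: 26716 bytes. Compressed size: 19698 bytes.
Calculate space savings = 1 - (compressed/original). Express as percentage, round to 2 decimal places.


ratio = compressed/original = 19698/26716 = 0.737311
savings = 1 - ratio = 1 - 0.737311 = 0.262689
as a percentage: 0.262689 * 100 = 26.27%

Space savings = 1 - 19698/26716 = 26.27%


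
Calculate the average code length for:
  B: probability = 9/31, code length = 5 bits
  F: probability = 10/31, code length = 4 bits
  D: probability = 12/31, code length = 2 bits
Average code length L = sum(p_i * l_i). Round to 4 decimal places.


Weighted contributions p_i * l_i:
  B: (9/31) * 5 = 45/31
  F: (10/31) * 4 = 40/31
  D: (12/31) * 2 = 24/31
Sum = (45 + 40 + 24)/31 = 109/31

L = 109/31 = 3.5161 bits/symbol


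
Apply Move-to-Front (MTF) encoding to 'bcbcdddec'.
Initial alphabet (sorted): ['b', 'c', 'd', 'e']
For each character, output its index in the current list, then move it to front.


MTF encoding:
'b': index 0 in ['b', 'c', 'd', 'e'] -> ['b', 'c', 'd', 'e']
'c': index 1 in ['b', 'c', 'd', 'e'] -> ['c', 'b', 'd', 'e']
'b': index 1 in ['c', 'b', 'd', 'e'] -> ['b', 'c', 'd', 'e']
'c': index 1 in ['b', 'c', 'd', 'e'] -> ['c', 'b', 'd', 'e']
'd': index 2 in ['c', 'b', 'd', 'e'] -> ['d', 'c', 'b', 'e']
'd': index 0 in ['d', 'c', 'b', 'e'] -> ['d', 'c', 'b', 'e']
'd': index 0 in ['d', 'c', 'b', 'e'] -> ['d', 'c', 'b', 'e']
'e': index 3 in ['d', 'c', 'b', 'e'] -> ['e', 'd', 'c', 'b']
'c': index 2 in ['e', 'd', 'c', 'b'] -> ['c', 'e', 'd', 'b']


Output: [0, 1, 1, 1, 2, 0, 0, 3, 2]


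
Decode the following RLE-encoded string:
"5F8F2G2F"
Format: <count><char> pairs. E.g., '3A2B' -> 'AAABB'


Expanding each <count><char> pair:
  5F -> 'FFFFF'
  8F -> 'FFFFFFFF'
  2G -> 'GG'
  2F -> 'FF'

Decoded = FFFFFFFFFFFFFGGFF


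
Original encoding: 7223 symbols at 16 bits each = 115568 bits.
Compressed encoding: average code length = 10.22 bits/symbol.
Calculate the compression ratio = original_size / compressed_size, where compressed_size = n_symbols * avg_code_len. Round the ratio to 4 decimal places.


original_size = n_symbols * orig_bits = 7223 * 16 = 115568 bits
compressed_size = n_symbols * avg_code_len = 7223 * 10.22 = 73819.06 bits
ratio = original_size / compressed_size = 115568 / 73819.06 = 1.5656

Compression ratio = 1.5656
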